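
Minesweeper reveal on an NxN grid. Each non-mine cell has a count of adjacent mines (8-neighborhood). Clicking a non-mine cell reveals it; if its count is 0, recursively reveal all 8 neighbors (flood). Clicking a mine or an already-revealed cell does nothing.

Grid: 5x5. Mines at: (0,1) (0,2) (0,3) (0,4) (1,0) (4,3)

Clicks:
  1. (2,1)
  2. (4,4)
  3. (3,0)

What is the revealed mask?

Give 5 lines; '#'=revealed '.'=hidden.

Answer: .....
.####
#####
#####
###.#

Derivation:
Click 1 (2,1) count=1: revealed 1 new [(2,1)] -> total=1
Click 2 (4,4) count=1: revealed 1 new [(4,4)] -> total=2
Click 3 (3,0) count=0: revealed 16 new [(1,1) (1,2) (1,3) (1,4) (2,0) (2,2) (2,3) (2,4) (3,0) (3,1) (3,2) (3,3) (3,4) (4,0) (4,1) (4,2)] -> total=18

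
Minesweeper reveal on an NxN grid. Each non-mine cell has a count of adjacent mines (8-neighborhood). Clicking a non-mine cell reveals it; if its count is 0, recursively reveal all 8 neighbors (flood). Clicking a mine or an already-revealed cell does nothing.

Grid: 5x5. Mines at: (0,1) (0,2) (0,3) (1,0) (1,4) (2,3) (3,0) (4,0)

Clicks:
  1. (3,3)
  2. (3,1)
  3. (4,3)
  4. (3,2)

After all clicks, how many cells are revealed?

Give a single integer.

Click 1 (3,3) count=1: revealed 1 new [(3,3)] -> total=1
Click 2 (3,1) count=2: revealed 1 new [(3,1)] -> total=2
Click 3 (4,3) count=0: revealed 6 new [(3,2) (3,4) (4,1) (4,2) (4,3) (4,4)] -> total=8
Click 4 (3,2) count=1: revealed 0 new [(none)] -> total=8

Answer: 8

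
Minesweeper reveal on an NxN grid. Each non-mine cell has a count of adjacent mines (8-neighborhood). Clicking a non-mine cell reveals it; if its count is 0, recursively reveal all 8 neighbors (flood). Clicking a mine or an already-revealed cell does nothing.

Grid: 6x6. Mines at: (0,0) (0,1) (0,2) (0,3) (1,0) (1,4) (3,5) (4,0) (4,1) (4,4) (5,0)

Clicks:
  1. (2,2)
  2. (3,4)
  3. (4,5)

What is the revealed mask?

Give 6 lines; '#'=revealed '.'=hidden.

Answer: ......
.###..
.###..
.####.
.....#
......

Derivation:
Click 1 (2,2) count=0: revealed 9 new [(1,1) (1,2) (1,3) (2,1) (2,2) (2,3) (3,1) (3,2) (3,3)] -> total=9
Click 2 (3,4) count=2: revealed 1 new [(3,4)] -> total=10
Click 3 (4,5) count=2: revealed 1 new [(4,5)] -> total=11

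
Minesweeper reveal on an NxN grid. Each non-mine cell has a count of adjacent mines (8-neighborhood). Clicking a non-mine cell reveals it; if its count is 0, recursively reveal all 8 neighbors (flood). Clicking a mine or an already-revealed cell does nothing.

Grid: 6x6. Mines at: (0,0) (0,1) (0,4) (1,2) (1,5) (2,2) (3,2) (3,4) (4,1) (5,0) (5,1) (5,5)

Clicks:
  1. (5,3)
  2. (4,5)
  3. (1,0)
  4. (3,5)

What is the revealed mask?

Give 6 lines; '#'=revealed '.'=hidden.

Click 1 (5,3) count=0: revealed 6 new [(4,2) (4,3) (4,4) (5,2) (5,3) (5,4)] -> total=6
Click 2 (4,5) count=2: revealed 1 new [(4,5)] -> total=7
Click 3 (1,0) count=2: revealed 1 new [(1,0)] -> total=8
Click 4 (3,5) count=1: revealed 1 new [(3,5)] -> total=9

Answer: ......
#.....
......
.....#
..####
..###.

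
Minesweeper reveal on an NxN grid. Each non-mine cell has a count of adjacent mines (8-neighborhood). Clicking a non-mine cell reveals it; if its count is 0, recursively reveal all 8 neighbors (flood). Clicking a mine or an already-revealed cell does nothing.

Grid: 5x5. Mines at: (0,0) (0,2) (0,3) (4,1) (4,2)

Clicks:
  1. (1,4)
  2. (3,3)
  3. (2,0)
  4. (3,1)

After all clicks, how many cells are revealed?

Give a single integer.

Click 1 (1,4) count=1: revealed 1 new [(1,4)] -> total=1
Click 2 (3,3) count=1: revealed 1 new [(3,3)] -> total=2
Click 3 (2,0) count=0: revealed 15 new [(1,0) (1,1) (1,2) (1,3) (2,0) (2,1) (2,2) (2,3) (2,4) (3,0) (3,1) (3,2) (3,4) (4,3) (4,4)] -> total=17
Click 4 (3,1) count=2: revealed 0 new [(none)] -> total=17

Answer: 17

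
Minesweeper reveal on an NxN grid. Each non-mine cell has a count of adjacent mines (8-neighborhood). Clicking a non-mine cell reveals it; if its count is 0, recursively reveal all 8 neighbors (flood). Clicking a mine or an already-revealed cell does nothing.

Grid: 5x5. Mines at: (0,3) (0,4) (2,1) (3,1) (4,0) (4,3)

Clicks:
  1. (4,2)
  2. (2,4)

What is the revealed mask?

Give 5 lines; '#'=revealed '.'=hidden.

Click 1 (4,2) count=2: revealed 1 new [(4,2)] -> total=1
Click 2 (2,4) count=0: revealed 9 new [(1,2) (1,3) (1,4) (2,2) (2,3) (2,4) (3,2) (3,3) (3,4)] -> total=10

Answer: .....
..###
..###
..###
..#..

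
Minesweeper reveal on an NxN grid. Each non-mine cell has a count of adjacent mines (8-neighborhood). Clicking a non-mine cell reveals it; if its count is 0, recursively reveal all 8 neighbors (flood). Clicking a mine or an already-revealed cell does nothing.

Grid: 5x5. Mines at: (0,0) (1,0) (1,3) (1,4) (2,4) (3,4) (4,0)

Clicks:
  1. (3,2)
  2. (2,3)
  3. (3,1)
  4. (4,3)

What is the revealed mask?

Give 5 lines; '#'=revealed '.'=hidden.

Click 1 (3,2) count=0: revealed 9 new [(2,1) (2,2) (2,3) (3,1) (3,2) (3,3) (4,1) (4,2) (4,3)] -> total=9
Click 2 (2,3) count=4: revealed 0 new [(none)] -> total=9
Click 3 (3,1) count=1: revealed 0 new [(none)] -> total=9
Click 4 (4,3) count=1: revealed 0 new [(none)] -> total=9

Answer: .....
.....
.###.
.###.
.###.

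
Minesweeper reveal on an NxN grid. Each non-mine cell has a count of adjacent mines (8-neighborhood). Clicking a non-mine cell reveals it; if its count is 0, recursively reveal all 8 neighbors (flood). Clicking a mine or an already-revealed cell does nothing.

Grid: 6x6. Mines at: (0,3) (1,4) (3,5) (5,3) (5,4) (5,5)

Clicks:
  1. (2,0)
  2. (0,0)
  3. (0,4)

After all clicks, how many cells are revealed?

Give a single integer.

Answer: 26

Derivation:
Click 1 (2,0) count=0: revealed 25 new [(0,0) (0,1) (0,2) (1,0) (1,1) (1,2) (1,3) (2,0) (2,1) (2,2) (2,3) (2,4) (3,0) (3,1) (3,2) (3,3) (3,4) (4,0) (4,1) (4,2) (4,3) (4,4) (5,0) (5,1) (5,2)] -> total=25
Click 2 (0,0) count=0: revealed 0 new [(none)] -> total=25
Click 3 (0,4) count=2: revealed 1 new [(0,4)] -> total=26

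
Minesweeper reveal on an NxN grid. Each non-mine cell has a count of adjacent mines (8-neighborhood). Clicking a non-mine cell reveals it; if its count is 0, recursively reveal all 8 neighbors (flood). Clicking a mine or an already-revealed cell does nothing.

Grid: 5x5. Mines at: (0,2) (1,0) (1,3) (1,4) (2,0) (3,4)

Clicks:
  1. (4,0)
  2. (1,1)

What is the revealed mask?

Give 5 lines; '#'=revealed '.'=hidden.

Click 1 (4,0) count=0: revealed 11 new [(2,1) (2,2) (2,3) (3,0) (3,1) (3,2) (3,3) (4,0) (4,1) (4,2) (4,3)] -> total=11
Click 2 (1,1) count=3: revealed 1 new [(1,1)] -> total=12

Answer: .....
.#...
.###.
####.
####.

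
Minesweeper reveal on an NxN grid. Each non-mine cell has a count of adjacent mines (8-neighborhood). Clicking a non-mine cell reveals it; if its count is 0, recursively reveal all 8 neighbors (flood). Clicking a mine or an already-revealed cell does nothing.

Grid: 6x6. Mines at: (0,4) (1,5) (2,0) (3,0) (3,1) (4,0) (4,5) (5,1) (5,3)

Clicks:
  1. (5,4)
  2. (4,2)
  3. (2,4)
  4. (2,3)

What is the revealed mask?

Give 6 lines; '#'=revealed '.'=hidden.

Click 1 (5,4) count=2: revealed 1 new [(5,4)] -> total=1
Click 2 (4,2) count=3: revealed 1 new [(4,2)] -> total=2
Click 3 (2,4) count=1: revealed 1 new [(2,4)] -> total=3
Click 4 (2,3) count=0: revealed 17 new [(0,0) (0,1) (0,2) (0,3) (1,0) (1,1) (1,2) (1,3) (1,4) (2,1) (2,2) (2,3) (3,2) (3,3) (3,4) (4,3) (4,4)] -> total=20

Answer: ####..
#####.
.####.
..###.
..###.
....#.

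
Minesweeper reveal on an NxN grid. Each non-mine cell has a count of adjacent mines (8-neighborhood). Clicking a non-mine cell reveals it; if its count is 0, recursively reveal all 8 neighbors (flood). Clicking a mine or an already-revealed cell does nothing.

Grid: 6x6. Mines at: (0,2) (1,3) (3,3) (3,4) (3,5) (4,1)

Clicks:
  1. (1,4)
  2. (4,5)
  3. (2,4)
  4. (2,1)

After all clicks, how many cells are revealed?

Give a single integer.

Answer: 14

Derivation:
Click 1 (1,4) count=1: revealed 1 new [(1,4)] -> total=1
Click 2 (4,5) count=2: revealed 1 new [(4,5)] -> total=2
Click 3 (2,4) count=4: revealed 1 new [(2,4)] -> total=3
Click 4 (2,1) count=0: revealed 11 new [(0,0) (0,1) (1,0) (1,1) (1,2) (2,0) (2,1) (2,2) (3,0) (3,1) (3,2)] -> total=14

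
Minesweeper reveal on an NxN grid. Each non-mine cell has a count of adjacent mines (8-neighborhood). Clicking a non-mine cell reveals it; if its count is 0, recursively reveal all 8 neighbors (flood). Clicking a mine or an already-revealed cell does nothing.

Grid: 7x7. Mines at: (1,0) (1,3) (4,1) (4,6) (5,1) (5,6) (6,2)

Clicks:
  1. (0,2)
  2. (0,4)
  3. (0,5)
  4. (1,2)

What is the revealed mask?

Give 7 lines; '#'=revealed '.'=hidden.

Answer: ..#.###
..#.###
..#####
..#####
..####.
..####.
...###.

Derivation:
Click 1 (0,2) count=1: revealed 1 new [(0,2)] -> total=1
Click 2 (0,4) count=1: revealed 1 new [(0,4)] -> total=2
Click 3 (0,5) count=0: revealed 26 new [(0,5) (0,6) (1,4) (1,5) (1,6) (2,2) (2,3) (2,4) (2,5) (2,6) (3,2) (3,3) (3,4) (3,5) (3,6) (4,2) (4,3) (4,4) (4,5) (5,2) (5,3) (5,4) (5,5) (6,3) (6,4) (6,5)] -> total=28
Click 4 (1,2) count=1: revealed 1 new [(1,2)] -> total=29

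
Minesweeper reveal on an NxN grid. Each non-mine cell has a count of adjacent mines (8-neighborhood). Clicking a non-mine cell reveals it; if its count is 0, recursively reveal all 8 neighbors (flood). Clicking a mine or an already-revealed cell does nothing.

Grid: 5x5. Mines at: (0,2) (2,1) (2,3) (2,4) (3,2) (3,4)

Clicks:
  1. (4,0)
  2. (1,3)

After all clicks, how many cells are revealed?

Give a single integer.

Click 1 (4,0) count=0: revealed 4 new [(3,0) (3,1) (4,0) (4,1)] -> total=4
Click 2 (1,3) count=3: revealed 1 new [(1,3)] -> total=5

Answer: 5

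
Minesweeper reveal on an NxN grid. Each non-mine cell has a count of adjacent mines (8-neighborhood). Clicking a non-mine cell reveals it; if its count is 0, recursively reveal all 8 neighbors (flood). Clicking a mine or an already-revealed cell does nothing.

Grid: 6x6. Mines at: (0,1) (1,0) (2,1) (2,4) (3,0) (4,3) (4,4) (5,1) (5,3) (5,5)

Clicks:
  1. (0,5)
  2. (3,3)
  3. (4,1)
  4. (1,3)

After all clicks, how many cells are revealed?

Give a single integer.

Answer: 10

Derivation:
Click 1 (0,5) count=0: revealed 8 new [(0,2) (0,3) (0,4) (0,5) (1,2) (1,3) (1,4) (1,5)] -> total=8
Click 2 (3,3) count=3: revealed 1 new [(3,3)] -> total=9
Click 3 (4,1) count=2: revealed 1 new [(4,1)] -> total=10
Click 4 (1,3) count=1: revealed 0 new [(none)] -> total=10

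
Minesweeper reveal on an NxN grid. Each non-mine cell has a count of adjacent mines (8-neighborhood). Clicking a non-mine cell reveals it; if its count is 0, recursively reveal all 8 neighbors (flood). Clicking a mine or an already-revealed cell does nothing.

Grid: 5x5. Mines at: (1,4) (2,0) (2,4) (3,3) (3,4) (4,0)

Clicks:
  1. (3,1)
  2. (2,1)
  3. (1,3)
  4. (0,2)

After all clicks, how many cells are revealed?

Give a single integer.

Answer: 12

Derivation:
Click 1 (3,1) count=2: revealed 1 new [(3,1)] -> total=1
Click 2 (2,1) count=1: revealed 1 new [(2,1)] -> total=2
Click 3 (1,3) count=2: revealed 1 new [(1,3)] -> total=3
Click 4 (0,2) count=0: revealed 9 new [(0,0) (0,1) (0,2) (0,3) (1,0) (1,1) (1,2) (2,2) (2,3)] -> total=12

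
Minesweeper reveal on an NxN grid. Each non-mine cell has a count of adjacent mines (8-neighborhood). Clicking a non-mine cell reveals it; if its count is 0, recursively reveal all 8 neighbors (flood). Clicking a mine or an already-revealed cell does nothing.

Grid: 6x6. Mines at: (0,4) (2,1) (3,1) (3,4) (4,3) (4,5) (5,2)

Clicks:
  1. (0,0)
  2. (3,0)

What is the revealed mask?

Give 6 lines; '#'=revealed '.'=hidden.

Click 1 (0,0) count=0: revealed 8 new [(0,0) (0,1) (0,2) (0,3) (1,0) (1,1) (1,2) (1,3)] -> total=8
Click 2 (3,0) count=2: revealed 1 new [(3,0)] -> total=9

Answer: ####..
####..
......
#.....
......
......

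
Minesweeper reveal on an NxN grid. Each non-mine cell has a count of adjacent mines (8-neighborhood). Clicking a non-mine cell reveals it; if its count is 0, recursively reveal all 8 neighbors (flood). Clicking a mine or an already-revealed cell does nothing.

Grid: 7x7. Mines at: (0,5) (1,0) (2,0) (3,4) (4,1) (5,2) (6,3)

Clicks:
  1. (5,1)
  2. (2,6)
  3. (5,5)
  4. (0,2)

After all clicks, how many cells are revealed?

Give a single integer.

Answer: 31

Derivation:
Click 1 (5,1) count=2: revealed 1 new [(5,1)] -> total=1
Click 2 (2,6) count=0: revealed 15 new [(1,5) (1,6) (2,5) (2,6) (3,5) (3,6) (4,4) (4,5) (4,6) (5,4) (5,5) (5,6) (6,4) (6,5) (6,6)] -> total=16
Click 3 (5,5) count=0: revealed 0 new [(none)] -> total=16
Click 4 (0,2) count=0: revealed 15 new [(0,1) (0,2) (0,3) (0,4) (1,1) (1,2) (1,3) (1,4) (2,1) (2,2) (2,3) (2,4) (3,1) (3,2) (3,3)] -> total=31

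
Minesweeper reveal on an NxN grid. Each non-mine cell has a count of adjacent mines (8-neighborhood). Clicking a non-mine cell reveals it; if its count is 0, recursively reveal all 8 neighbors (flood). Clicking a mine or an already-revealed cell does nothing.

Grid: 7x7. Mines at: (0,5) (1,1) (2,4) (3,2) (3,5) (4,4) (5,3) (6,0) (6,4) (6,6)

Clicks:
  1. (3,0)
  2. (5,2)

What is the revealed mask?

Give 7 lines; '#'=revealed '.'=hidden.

Click 1 (3,0) count=0: revealed 8 new [(2,0) (2,1) (3,0) (3,1) (4,0) (4,1) (5,0) (5,1)] -> total=8
Click 2 (5,2) count=1: revealed 1 new [(5,2)] -> total=9

Answer: .......
.......
##.....
##.....
##.....
###....
.......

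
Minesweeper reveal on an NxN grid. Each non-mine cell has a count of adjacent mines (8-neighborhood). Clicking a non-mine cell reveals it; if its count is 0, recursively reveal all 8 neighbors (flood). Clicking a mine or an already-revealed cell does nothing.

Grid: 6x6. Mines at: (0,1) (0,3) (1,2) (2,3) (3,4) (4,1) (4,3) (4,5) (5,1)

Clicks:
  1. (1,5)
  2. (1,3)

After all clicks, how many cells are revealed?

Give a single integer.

Answer: 7

Derivation:
Click 1 (1,5) count=0: revealed 6 new [(0,4) (0,5) (1,4) (1,5) (2,4) (2,5)] -> total=6
Click 2 (1,3) count=3: revealed 1 new [(1,3)] -> total=7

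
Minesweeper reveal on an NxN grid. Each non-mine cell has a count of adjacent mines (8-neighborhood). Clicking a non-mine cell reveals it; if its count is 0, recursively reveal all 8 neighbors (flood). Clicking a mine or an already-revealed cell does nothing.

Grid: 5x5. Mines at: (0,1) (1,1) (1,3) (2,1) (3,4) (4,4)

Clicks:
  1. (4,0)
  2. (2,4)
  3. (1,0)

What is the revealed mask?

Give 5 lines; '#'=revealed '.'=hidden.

Click 1 (4,0) count=0: revealed 8 new [(3,0) (3,1) (3,2) (3,3) (4,0) (4,1) (4,2) (4,3)] -> total=8
Click 2 (2,4) count=2: revealed 1 new [(2,4)] -> total=9
Click 3 (1,0) count=3: revealed 1 new [(1,0)] -> total=10

Answer: .....
#....
....#
####.
####.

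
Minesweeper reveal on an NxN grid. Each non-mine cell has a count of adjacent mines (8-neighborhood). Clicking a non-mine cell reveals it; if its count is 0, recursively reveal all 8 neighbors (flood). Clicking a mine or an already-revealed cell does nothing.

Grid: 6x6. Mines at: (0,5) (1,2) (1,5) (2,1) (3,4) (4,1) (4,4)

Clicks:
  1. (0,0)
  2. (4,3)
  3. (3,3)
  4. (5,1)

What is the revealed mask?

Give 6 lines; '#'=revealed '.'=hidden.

Click 1 (0,0) count=0: revealed 4 new [(0,0) (0,1) (1,0) (1,1)] -> total=4
Click 2 (4,3) count=2: revealed 1 new [(4,3)] -> total=5
Click 3 (3,3) count=2: revealed 1 new [(3,3)] -> total=6
Click 4 (5,1) count=1: revealed 1 new [(5,1)] -> total=7

Answer: ##....
##....
......
...#..
...#..
.#....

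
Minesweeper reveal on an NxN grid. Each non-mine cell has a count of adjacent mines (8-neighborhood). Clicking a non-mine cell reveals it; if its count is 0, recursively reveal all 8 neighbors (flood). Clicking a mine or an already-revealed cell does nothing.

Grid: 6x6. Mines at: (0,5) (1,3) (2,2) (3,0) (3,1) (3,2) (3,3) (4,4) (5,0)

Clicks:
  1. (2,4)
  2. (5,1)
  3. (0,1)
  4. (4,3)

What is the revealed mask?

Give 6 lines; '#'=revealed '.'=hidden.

Answer: ###...
###...
##..#.
......
...#..
.#....

Derivation:
Click 1 (2,4) count=2: revealed 1 new [(2,4)] -> total=1
Click 2 (5,1) count=1: revealed 1 new [(5,1)] -> total=2
Click 3 (0,1) count=0: revealed 8 new [(0,0) (0,1) (0,2) (1,0) (1,1) (1,2) (2,0) (2,1)] -> total=10
Click 4 (4,3) count=3: revealed 1 new [(4,3)] -> total=11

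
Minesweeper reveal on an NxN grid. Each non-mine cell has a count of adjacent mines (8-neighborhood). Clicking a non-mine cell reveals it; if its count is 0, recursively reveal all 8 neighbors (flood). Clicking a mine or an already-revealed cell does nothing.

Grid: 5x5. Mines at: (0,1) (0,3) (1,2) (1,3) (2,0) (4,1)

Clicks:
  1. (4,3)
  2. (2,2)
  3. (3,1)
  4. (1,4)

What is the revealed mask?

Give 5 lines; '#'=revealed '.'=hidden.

Answer: .....
....#
..###
.####
..###

Derivation:
Click 1 (4,3) count=0: revealed 9 new [(2,2) (2,3) (2,4) (3,2) (3,3) (3,4) (4,2) (4,3) (4,4)] -> total=9
Click 2 (2,2) count=2: revealed 0 new [(none)] -> total=9
Click 3 (3,1) count=2: revealed 1 new [(3,1)] -> total=10
Click 4 (1,4) count=2: revealed 1 new [(1,4)] -> total=11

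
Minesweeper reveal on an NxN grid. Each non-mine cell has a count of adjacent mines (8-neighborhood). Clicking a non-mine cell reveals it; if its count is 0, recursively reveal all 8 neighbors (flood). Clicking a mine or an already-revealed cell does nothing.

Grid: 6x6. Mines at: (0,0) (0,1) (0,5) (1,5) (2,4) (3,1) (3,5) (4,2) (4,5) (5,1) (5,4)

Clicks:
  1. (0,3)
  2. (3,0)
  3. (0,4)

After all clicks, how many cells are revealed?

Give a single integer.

Click 1 (0,3) count=0: revealed 6 new [(0,2) (0,3) (0,4) (1,2) (1,3) (1,4)] -> total=6
Click 2 (3,0) count=1: revealed 1 new [(3,0)] -> total=7
Click 3 (0,4) count=2: revealed 0 new [(none)] -> total=7

Answer: 7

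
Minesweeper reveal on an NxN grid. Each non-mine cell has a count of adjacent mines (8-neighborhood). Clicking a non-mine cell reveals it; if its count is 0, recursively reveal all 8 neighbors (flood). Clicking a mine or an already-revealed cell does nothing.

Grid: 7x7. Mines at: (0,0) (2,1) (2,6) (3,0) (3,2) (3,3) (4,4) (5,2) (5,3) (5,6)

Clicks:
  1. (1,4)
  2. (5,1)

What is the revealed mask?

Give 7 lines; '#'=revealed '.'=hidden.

Click 1 (1,4) count=0: revealed 16 new [(0,1) (0,2) (0,3) (0,4) (0,5) (0,6) (1,1) (1,2) (1,3) (1,4) (1,5) (1,6) (2,2) (2,3) (2,4) (2,5)] -> total=16
Click 2 (5,1) count=1: revealed 1 new [(5,1)] -> total=17

Answer: .######
.######
..####.
.......
.......
.#.....
.......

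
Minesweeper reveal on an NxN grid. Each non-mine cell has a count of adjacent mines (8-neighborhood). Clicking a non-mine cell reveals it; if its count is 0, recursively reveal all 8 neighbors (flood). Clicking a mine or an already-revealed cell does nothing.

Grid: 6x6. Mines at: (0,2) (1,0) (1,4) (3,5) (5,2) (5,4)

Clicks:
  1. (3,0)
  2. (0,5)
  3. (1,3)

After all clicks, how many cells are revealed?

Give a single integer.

Click 1 (3,0) count=0: revealed 20 new [(1,1) (1,2) (1,3) (2,0) (2,1) (2,2) (2,3) (2,4) (3,0) (3,1) (3,2) (3,3) (3,4) (4,0) (4,1) (4,2) (4,3) (4,4) (5,0) (5,1)] -> total=20
Click 2 (0,5) count=1: revealed 1 new [(0,5)] -> total=21
Click 3 (1,3) count=2: revealed 0 new [(none)] -> total=21

Answer: 21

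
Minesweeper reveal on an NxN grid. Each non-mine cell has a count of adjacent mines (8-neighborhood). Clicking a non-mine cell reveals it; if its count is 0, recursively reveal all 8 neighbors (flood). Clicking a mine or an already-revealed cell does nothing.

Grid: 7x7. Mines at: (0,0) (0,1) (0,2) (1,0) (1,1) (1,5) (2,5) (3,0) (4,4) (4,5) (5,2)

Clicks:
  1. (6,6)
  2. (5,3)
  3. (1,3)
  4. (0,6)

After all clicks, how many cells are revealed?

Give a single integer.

Answer: 10

Derivation:
Click 1 (6,6) count=0: revealed 8 new [(5,3) (5,4) (5,5) (5,6) (6,3) (6,4) (6,5) (6,6)] -> total=8
Click 2 (5,3) count=2: revealed 0 new [(none)] -> total=8
Click 3 (1,3) count=1: revealed 1 new [(1,3)] -> total=9
Click 4 (0,6) count=1: revealed 1 new [(0,6)] -> total=10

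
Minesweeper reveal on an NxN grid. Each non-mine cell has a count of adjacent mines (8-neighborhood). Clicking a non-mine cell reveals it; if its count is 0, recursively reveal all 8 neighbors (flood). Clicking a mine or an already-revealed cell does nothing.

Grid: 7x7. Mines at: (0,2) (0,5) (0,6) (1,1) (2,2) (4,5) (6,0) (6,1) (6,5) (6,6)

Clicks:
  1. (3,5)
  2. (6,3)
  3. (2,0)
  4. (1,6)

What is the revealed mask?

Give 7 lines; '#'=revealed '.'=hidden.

Click 1 (3,5) count=1: revealed 1 new [(3,5)] -> total=1
Click 2 (6,3) count=0: revealed 20 new [(2,0) (2,1) (3,0) (3,1) (3,2) (3,3) (3,4) (4,0) (4,1) (4,2) (4,3) (4,4) (5,0) (5,1) (5,2) (5,3) (5,4) (6,2) (6,3) (6,4)] -> total=21
Click 3 (2,0) count=1: revealed 0 new [(none)] -> total=21
Click 4 (1,6) count=2: revealed 1 new [(1,6)] -> total=22

Answer: .......
......#
##.....
######.
#####..
#####..
..###..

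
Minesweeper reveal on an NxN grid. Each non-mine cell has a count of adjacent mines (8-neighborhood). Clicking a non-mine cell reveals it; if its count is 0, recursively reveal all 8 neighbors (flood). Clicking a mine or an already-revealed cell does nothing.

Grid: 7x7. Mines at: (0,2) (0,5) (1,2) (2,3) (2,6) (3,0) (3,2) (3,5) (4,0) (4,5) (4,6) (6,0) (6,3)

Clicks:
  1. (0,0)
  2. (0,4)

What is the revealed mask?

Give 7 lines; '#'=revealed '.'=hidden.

Answer: ##..#..
##.....
##.....
.......
.......
.......
.......

Derivation:
Click 1 (0,0) count=0: revealed 6 new [(0,0) (0,1) (1,0) (1,1) (2,0) (2,1)] -> total=6
Click 2 (0,4) count=1: revealed 1 new [(0,4)] -> total=7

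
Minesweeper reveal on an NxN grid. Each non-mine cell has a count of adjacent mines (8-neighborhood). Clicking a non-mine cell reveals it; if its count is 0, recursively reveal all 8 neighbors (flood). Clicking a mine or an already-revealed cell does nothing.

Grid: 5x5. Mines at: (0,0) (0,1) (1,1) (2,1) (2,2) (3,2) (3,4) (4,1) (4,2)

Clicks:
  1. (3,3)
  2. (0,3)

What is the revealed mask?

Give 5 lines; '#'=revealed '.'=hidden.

Answer: ..###
..###
...##
...#.
.....

Derivation:
Click 1 (3,3) count=4: revealed 1 new [(3,3)] -> total=1
Click 2 (0,3) count=0: revealed 8 new [(0,2) (0,3) (0,4) (1,2) (1,3) (1,4) (2,3) (2,4)] -> total=9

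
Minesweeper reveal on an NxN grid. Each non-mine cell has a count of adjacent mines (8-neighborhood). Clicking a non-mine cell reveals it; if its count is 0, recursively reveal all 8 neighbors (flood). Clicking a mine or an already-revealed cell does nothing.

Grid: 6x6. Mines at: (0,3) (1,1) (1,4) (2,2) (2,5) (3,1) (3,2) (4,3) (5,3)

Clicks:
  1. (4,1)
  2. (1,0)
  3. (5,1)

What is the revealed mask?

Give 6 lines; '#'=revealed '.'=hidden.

Answer: ......
#.....
......
......
###...
###...

Derivation:
Click 1 (4,1) count=2: revealed 1 new [(4,1)] -> total=1
Click 2 (1,0) count=1: revealed 1 new [(1,0)] -> total=2
Click 3 (5,1) count=0: revealed 5 new [(4,0) (4,2) (5,0) (5,1) (5,2)] -> total=7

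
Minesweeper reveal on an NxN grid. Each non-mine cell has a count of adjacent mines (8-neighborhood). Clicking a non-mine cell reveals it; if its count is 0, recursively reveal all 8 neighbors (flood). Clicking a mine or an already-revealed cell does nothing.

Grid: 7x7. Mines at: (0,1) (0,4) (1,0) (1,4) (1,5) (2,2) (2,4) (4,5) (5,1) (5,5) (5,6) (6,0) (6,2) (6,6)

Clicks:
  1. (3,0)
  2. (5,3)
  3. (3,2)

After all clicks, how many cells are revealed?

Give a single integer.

Click 1 (3,0) count=0: revealed 6 new [(2,0) (2,1) (3,0) (3,1) (4,0) (4,1)] -> total=6
Click 2 (5,3) count=1: revealed 1 new [(5,3)] -> total=7
Click 3 (3,2) count=1: revealed 1 new [(3,2)] -> total=8

Answer: 8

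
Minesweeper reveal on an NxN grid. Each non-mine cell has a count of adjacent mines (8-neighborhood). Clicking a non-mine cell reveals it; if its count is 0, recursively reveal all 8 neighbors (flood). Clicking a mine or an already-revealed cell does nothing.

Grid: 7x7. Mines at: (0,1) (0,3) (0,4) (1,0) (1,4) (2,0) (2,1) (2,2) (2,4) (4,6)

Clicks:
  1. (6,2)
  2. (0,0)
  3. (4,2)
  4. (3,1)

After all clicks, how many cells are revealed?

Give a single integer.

Answer: 27

Derivation:
Click 1 (6,2) count=0: revealed 26 new [(3,0) (3,1) (3,2) (3,3) (3,4) (3,5) (4,0) (4,1) (4,2) (4,3) (4,4) (4,5) (5,0) (5,1) (5,2) (5,3) (5,4) (5,5) (5,6) (6,0) (6,1) (6,2) (6,3) (6,4) (6,5) (6,6)] -> total=26
Click 2 (0,0) count=2: revealed 1 new [(0,0)] -> total=27
Click 3 (4,2) count=0: revealed 0 new [(none)] -> total=27
Click 4 (3,1) count=3: revealed 0 new [(none)] -> total=27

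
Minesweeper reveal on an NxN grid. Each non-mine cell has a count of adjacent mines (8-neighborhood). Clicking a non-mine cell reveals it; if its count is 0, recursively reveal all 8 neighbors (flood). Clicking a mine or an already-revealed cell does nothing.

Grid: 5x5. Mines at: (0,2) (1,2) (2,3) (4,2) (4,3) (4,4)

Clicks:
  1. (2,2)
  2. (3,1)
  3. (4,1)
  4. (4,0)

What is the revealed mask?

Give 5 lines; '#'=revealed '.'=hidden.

Answer: ##...
##...
###..
##...
##...

Derivation:
Click 1 (2,2) count=2: revealed 1 new [(2,2)] -> total=1
Click 2 (3,1) count=1: revealed 1 new [(3,1)] -> total=2
Click 3 (4,1) count=1: revealed 1 new [(4,1)] -> total=3
Click 4 (4,0) count=0: revealed 8 new [(0,0) (0,1) (1,0) (1,1) (2,0) (2,1) (3,0) (4,0)] -> total=11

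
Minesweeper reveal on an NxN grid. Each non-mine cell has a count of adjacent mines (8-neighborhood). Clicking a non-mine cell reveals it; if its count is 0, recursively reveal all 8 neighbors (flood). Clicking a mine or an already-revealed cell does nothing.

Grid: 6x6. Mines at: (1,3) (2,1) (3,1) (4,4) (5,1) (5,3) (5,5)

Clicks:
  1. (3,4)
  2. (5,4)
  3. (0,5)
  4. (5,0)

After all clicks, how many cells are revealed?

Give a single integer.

Answer: 10

Derivation:
Click 1 (3,4) count=1: revealed 1 new [(3,4)] -> total=1
Click 2 (5,4) count=3: revealed 1 new [(5,4)] -> total=2
Click 3 (0,5) count=0: revealed 7 new [(0,4) (0,5) (1,4) (1,5) (2,4) (2,5) (3,5)] -> total=9
Click 4 (5,0) count=1: revealed 1 new [(5,0)] -> total=10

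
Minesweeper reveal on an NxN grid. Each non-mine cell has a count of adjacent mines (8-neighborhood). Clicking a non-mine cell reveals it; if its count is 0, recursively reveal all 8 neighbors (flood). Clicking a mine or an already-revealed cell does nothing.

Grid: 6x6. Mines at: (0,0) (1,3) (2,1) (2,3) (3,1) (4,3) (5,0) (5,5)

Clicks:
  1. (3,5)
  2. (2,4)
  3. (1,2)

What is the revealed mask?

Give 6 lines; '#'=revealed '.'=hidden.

Click 1 (3,5) count=0: revealed 10 new [(0,4) (0,5) (1,4) (1,5) (2,4) (2,5) (3,4) (3,5) (4,4) (4,5)] -> total=10
Click 2 (2,4) count=2: revealed 0 new [(none)] -> total=10
Click 3 (1,2) count=3: revealed 1 new [(1,2)] -> total=11

Answer: ....##
..#.##
....##
....##
....##
......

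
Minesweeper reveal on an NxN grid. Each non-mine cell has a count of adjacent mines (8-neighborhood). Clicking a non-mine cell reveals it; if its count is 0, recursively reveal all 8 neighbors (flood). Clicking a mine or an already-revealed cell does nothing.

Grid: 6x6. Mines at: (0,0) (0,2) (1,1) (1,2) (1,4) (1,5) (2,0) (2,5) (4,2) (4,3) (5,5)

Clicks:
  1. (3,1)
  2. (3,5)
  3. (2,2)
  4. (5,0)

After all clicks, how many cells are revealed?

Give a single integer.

Answer: 8

Derivation:
Click 1 (3,1) count=2: revealed 1 new [(3,1)] -> total=1
Click 2 (3,5) count=1: revealed 1 new [(3,5)] -> total=2
Click 3 (2,2) count=2: revealed 1 new [(2,2)] -> total=3
Click 4 (5,0) count=0: revealed 5 new [(3,0) (4,0) (4,1) (5,0) (5,1)] -> total=8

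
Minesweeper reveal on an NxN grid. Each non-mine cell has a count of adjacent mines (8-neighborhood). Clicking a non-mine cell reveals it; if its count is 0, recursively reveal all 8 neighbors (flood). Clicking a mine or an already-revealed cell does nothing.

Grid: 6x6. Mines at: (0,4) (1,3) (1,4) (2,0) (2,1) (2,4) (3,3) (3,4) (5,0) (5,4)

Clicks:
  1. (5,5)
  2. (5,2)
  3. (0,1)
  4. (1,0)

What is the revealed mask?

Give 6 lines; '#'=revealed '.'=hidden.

Click 1 (5,5) count=1: revealed 1 new [(5,5)] -> total=1
Click 2 (5,2) count=0: revealed 6 new [(4,1) (4,2) (4,3) (5,1) (5,2) (5,3)] -> total=7
Click 3 (0,1) count=0: revealed 6 new [(0,0) (0,1) (0,2) (1,0) (1,1) (1,2)] -> total=13
Click 4 (1,0) count=2: revealed 0 new [(none)] -> total=13

Answer: ###...
###...
......
......
.###..
.###.#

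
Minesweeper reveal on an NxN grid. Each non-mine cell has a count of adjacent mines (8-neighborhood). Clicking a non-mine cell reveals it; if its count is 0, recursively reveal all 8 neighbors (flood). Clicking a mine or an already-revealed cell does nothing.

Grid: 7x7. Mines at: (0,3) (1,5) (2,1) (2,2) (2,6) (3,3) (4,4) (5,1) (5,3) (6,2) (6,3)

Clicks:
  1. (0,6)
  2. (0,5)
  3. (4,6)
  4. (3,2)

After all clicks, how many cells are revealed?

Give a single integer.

Answer: 13

Derivation:
Click 1 (0,6) count=1: revealed 1 new [(0,6)] -> total=1
Click 2 (0,5) count=1: revealed 1 new [(0,5)] -> total=2
Click 3 (4,6) count=0: revealed 10 new [(3,5) (3,6) (4,5) (4,6) (5,4) (5,5) (5,6) (6,4) (6,5) (6,6)] -> total=12
Click 4 (3,2) count=3: revealed 1 new [(3,2)] -> total=13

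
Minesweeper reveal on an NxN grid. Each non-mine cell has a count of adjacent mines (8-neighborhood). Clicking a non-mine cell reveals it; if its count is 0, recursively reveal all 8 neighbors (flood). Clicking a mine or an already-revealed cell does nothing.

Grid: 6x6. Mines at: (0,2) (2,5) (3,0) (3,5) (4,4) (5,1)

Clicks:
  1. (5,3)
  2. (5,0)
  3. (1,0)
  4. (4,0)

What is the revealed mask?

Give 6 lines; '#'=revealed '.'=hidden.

Click 1 (5,3) count=1: revealed 1 new [(5,3)] -> total=1
Click 2 (5,0) count=1: revealed 1 new [(5,0)] -> total=2
Click 3 (1,0) count=0: revealed 6 new [(0,0) (0,1) (1,0) (1,1) (2,0) (2,1)] -> total=8
Click 4 (4,0) count=2: revealed 1 new [(4,0)] -> total=9

Answer: ##....
##....
##....
......
#.....
#..#..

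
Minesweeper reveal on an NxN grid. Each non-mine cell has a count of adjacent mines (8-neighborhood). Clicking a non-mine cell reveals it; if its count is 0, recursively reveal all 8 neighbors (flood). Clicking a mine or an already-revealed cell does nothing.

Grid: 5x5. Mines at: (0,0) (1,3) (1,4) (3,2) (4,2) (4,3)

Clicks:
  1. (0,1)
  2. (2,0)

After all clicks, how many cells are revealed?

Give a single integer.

Click 1 (0,1) count=1: revealed 1 new [(0,1)] -> total=1
Click 2 (2,0) count=0: revealed 8 new [(1,0) (1,1) (2,0) (2,1) (3,0) (3,1) (4,0) (4,1)] -> total=9

Answer: 9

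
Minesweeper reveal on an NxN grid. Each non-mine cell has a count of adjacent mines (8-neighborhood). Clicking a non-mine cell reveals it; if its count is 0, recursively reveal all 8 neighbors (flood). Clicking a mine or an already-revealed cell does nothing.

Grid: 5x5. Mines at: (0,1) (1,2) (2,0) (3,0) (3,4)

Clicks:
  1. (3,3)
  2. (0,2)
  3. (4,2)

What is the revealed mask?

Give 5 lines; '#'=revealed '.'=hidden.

Click 1 (3,3) count=1: revealed 1 new [(3,3)] -> total=1
Click 2 (0,2) count=2: revealed 1 new [(0,2)] -> total=2
Click 3 (4,2) count=0: revealed 8 new [(2,1) (2,2) (2,3) (3,1) (3,2) (4,1) (4,2) (4,3)] -> total=10

Answer: ..#..
.....
.###.
.###.
.###.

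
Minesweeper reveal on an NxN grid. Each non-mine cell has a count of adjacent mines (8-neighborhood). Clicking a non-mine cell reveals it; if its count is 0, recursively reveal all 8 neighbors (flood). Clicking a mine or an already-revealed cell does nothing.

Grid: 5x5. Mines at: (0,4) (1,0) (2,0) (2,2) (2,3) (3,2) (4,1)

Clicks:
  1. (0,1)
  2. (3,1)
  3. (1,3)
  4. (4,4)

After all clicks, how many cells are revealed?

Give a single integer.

Click 1 (0,1) count=1: revealed 1 new [(0,1)] -> total=1
Click 2 (3,1) count=4: revealed 1 new [(3,1)] -> total=2
Click 3 (1,3) count=3: revealed 1 new [(1,3)] -> total=3
Click 4 (4,4) count=0: revealed 4 new [(3,3) (3,4) (4,3) (4,4)] -> total=7

Answer: 7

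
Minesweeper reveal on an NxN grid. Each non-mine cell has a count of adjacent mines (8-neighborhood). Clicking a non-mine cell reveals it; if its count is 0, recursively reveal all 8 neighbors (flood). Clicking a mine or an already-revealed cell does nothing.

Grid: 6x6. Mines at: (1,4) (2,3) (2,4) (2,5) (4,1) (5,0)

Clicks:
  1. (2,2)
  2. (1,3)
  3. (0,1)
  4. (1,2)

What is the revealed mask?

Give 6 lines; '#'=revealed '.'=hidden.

Answer: ####..
####..
###...
###...
......
......

Derivation:
Click 1 (2,2) count=1: revealed 1 new [(2,2)] -> total=1
Click 2 (1,3) count=3: revealed 1 new [(1,3)] -> total=2
Click 3 (0,1) count=0: revealed 12 new [(0,0) (0,1) (0,2) (0,3) (1,0) (1,1) (1,2) (2,0) (2,1) (3,0) (3,1) (3,2)] -> total=14
Click 4 (1,2) count=1: revealed 0 new [(none)] -> total=14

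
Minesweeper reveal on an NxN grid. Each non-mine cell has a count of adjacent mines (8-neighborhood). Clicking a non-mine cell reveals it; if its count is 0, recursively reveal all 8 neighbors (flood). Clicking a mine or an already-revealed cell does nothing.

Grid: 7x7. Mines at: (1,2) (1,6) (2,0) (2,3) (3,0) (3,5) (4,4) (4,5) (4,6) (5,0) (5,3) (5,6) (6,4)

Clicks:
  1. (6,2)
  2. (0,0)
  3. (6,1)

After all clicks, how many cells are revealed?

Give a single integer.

Answer: 6

Derivation:
Click 1 (6,2) count=1: revealed 1 new [(6,2)] -> total=1
Click 2 (0,0) count=0: revealed 4 new [(0,0) (0,1) (1,0) (1,1)] -> total=5
Click 3 (6,1) count=1: revealed 1 new [(6,1)] -> total=6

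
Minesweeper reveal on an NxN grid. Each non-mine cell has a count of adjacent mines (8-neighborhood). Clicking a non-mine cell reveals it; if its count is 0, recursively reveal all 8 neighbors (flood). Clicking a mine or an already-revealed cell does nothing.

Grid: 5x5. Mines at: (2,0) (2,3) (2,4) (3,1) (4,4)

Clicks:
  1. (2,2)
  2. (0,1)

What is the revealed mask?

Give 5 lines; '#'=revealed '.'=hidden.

Answer: #####
#####
..#..
.....
.....

Derivation:
Click 1 (2,2) count=2: revealed 1 new [(2,2)] -> total=1
Click 2 (0,1) count=0: revealed 10 new [(0,0) (0,1) (0,2) (0,3) (0,4) (1,0) (1,1) (1,2) (1,3) (1,4)] -> total=11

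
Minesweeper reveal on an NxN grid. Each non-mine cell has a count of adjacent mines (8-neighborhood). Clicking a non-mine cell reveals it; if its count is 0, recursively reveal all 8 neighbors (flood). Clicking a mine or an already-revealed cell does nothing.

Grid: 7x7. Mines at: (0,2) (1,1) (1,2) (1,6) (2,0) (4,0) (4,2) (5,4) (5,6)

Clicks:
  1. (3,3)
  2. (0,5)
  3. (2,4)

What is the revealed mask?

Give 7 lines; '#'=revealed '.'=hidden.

Click 1 (3,3) count=1: revealed 1 new [(3,3)] -> total=1
Click 2 (0,5) count=1: revealed 1 new [(0,5)] -> total=2
Click 3 (2,4) count=0: revealed 16 new [(0,3) (0,4) (1,3) (1,4) (1,5) (2,3) (2,4) (2,5) (2,6) (3,4) (3,5) (3,6) (4,3) (4,4) (4,5) (4,6)] -> total=18

Answer: ...###.
...###.
...####
...####
...####
.......
.......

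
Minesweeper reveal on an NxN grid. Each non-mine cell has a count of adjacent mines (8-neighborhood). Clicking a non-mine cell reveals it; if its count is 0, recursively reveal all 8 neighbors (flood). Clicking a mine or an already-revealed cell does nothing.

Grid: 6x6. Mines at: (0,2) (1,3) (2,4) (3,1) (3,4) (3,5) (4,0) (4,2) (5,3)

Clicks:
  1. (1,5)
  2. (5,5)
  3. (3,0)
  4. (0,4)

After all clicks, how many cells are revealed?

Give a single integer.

Click 1 (1,5) count=1: revealed 1 new [(1,5)] -> total=1
Click 2 (5,5) count=0: revealed 4 new [(4,4) (4,5) (5,4) (5,5)] -> total=5
Click 3 (3,0) count=2: revealed 1 new [(3,0)] -> total=6
Click 4 (0,4) count=1: revealed 1 new [(0,4)] -> total=7

Answer: 7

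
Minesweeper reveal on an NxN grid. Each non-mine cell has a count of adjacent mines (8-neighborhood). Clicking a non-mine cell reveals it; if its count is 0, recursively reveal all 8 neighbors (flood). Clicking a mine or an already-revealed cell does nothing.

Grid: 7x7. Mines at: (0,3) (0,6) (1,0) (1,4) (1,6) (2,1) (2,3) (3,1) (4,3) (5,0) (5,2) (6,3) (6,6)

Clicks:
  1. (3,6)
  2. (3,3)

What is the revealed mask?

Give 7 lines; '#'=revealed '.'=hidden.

Answer: .......
.......
....###
...####
....###
....###
.......

Derivation:
Click 1 (3,6) count=0: revealed 12 new [(2,4) (2,5) (2,6) (3,4) (3,5) (3,6) (4,4) (4,5) (4,6) (5,4) (5,5) (5,6)] -> total=12
Click 2 (3,3) count=2: revealed 1 new [(3,3)] -> total=13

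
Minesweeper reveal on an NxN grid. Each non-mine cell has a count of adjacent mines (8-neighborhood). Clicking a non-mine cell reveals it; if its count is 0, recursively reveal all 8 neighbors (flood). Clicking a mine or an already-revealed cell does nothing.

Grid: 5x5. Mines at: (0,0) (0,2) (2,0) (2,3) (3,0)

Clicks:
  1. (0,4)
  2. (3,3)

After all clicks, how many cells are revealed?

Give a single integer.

Click 1 (0,4) count=0: revealed 4 new [(0,3) (0,4) (1,3) (1,4)] -> total=4
Click 2 (3,3) count=1: revealed 1 new [(3,3)] -> total=5

Answer: 5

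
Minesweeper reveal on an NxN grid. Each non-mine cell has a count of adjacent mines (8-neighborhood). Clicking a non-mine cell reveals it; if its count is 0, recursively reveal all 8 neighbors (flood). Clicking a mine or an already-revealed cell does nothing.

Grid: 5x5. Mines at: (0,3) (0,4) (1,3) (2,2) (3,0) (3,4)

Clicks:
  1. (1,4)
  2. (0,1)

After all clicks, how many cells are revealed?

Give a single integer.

Answer: 9

Derivation:
Click 1 (1,4) count=3: revealed 1 new [(1,4)] -> total=1
Click 2 (0,1) count=0: revealed 8 new [(0,0) (0,1) (0,2) (1,0) (1,1) (1,2) (2,0) (2,1)] -> total=9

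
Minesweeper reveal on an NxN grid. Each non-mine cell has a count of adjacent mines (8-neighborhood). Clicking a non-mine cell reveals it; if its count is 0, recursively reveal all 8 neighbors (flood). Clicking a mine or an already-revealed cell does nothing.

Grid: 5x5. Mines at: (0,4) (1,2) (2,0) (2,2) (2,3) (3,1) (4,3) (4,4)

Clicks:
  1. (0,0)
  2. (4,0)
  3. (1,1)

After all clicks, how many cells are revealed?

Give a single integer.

Click 1 (0,0) count=0: revealed 4 new [(0,0) (0,1) (1,0) (1,1)] -> total=4
Click 2 (4,0) count=1: revealed 1 new [(4,0)] -> total=5
Click 3 (1,1) count=3: revealed 0 new [(none)] -> total=5

Answer: 5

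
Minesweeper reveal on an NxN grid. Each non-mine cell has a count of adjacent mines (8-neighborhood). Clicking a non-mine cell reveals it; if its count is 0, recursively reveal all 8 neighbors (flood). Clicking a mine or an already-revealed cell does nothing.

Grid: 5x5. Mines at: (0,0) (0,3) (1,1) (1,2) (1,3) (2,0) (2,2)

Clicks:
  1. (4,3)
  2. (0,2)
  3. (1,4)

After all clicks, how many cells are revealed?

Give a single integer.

Answer: 14

Derivation:
Click 1 (4,3) count=0: revealed 12 new [(2,3) (2,4) (3,0) (3,1) (3,2) (3,3) (3,4) (4,0) (4,1) (4,2) (4,3) (4,4)] -> total=12
Click 2 (0,2) count=4: revealed 1 new [(0,2)] -> total=13
Click 3 (1,4) count=2: revealed 1 new [(1,4)] -> total=14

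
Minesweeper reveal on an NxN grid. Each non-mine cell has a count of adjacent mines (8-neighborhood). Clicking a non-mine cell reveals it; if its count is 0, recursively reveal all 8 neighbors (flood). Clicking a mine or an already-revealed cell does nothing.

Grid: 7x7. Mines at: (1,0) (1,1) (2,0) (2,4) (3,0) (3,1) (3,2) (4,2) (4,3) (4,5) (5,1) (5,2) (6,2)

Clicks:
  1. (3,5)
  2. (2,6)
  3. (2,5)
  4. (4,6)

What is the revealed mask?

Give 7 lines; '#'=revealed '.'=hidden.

Answer: ..#####
..#####
.....##
.....##
......#
.......
.......

Derivation:
Click 1 (3,5) count=2: revealed 1 new [(3,5)] -> total=1
Click 2 (2,6) count=0: revealed 13 new [(0,2) (0,3) (0,4) (0,5) (0,6) (1,2) (1,3) (1,4) (1,5) (1,6) (2,5) (2,6) (3,6)] -> total=14
Click 3 (2,5) count=1: revealed 0 new [(none)] -> total=14
Click 4 (4,6) count=1: revealed 1 new [(4,6)] -> total=15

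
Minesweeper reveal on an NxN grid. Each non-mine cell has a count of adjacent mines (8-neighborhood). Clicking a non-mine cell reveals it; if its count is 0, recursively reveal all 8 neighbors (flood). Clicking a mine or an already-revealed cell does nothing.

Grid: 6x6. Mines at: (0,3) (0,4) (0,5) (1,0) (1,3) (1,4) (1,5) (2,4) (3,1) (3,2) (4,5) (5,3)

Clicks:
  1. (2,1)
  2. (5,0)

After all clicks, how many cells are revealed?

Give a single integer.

Click 1 (2,1) count=3: revealed 1 new [(2,1)] -> total=1
Click 2 (5,0) count=0: revealed 6 new [(4,0) (4,1) (4,2) (5,0) (5,1) (5,2)] -> total=7

Answer: 7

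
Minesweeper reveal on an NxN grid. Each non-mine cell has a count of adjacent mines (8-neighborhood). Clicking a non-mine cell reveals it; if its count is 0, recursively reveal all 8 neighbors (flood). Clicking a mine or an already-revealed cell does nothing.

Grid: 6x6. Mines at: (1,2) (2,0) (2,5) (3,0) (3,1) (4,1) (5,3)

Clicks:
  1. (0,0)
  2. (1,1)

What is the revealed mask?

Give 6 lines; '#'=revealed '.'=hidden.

Click 1 (0,0) count=0: revealed 4 new [(0,0) (0,1) (1,0) (1,1)] -> total=4
Click 2 (1,1) count=2: revealed 0 new [(none)] -> total=4

Answer: ##....
##....
......
......
......
......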